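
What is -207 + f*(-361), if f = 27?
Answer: -9954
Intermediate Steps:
-207 + f*(-361) = -207 + 27*(-361) = -207 - 9747 = -9954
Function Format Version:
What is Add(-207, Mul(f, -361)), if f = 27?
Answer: -9954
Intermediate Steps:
Add(-207, Mul(f, -361)) = Add(-207, Mul(27, -361)) = Add(-207, -9747) = -9954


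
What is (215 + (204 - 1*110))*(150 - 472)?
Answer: -99498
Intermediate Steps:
(215 + (204 - 1*110))*(150 - 472) = (215 + (204 - 110))*(-322) = (215 + 94)*(-322) = 309*(-322) = -99498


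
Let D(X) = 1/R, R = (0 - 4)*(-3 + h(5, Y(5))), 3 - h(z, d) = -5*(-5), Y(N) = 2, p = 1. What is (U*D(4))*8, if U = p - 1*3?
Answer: -4/25 ≈ -0.16000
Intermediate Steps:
h(z, d) = -22 (h(z, d) = 3 - (-5)*(-5) = 3 - 1*25 = 3 - 25 = -22)
R = 100 (R = (0 - 4)*(-3 - 22) = -4*(-25) = 100)
U = -2 (U = 1 - 1*3 = 1 - 3 = -2)
D(X) = 1/100
(U*D(4))*8 = -2*1/100*8 = -1/50*8 = -4/25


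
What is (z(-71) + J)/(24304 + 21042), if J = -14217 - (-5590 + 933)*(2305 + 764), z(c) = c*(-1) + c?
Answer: 7139058/22673 ≈ 314.87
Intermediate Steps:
z(c) = 0 (z(c) = -c + c = 0)
J = 14278116 (J = -14217 - (-4657)*3069 = -14217 - 1*(-14292333) = -14217 + 14292333 = 14278116)
(z(-71) + J)/(24304 + 21042) = (0 + 14278116)/(24304 + 21042) = 14278116/45346 = 14278116*(1/45346) = 7139058/22673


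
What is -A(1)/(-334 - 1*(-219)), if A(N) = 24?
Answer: 24/115 ≈ 0.20870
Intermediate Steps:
-A(1)/(-334 - 1*(-219)) = -24/(-334 - 1*(-219)) = -24/(-334 + 219) = -24/(-115) = -24*(-1)/115 = -1*(-24/115) = 24/115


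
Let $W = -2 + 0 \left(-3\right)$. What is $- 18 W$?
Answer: $36$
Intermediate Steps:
$W = -2$ ($W = -2 + 0 = -2$)
$- 18 W = \left(-18\right) \left(-2\right) = 36$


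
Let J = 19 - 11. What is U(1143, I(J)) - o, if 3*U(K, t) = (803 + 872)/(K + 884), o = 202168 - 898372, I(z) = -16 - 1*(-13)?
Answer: 4233618199/6081 ≈ 6.9620e+5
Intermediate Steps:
J = 8
I(z) = -3 (I(z) = -16 + 13 = -3)
o = -696204
U(K, t) = 1675/(3*(884 + K)) (U(K, t) = ((803 + 872)/(K + 884))/3 = (1675/(884 + K))/3 = 1675/(3*(884 + K)))
U(1143, I(J)) - o = 1675/(3*(884 + 1143)) - 1*(-696204) = (1675/3)/2027 + 696204 = (1675/3)*(1/2027) + 696204 = 1675/6081 + 696204 = 4233618199/6081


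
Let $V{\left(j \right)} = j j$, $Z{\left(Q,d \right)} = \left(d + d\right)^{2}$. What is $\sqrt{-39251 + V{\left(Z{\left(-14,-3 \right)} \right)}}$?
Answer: $i \sqrt{37955} \approx 194.82 i$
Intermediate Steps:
$Z{\left(Q,d \right)} = 4 d^{2}$ ($Z{\left(Q,d \right)} = \left(2 d\right)^{2} = 4 d^{2}$)
$V{\left(j \right)} = j^{2}$
$\sqrt{-39251 + V{\left(Z{\left(-14,-3 \right)} \right)}} = \sqrt{-39251 + \left(4 \left(-3\right)^{2}\right)^{2}} = \sqrt{-39251 + \left(4 \cdot 9\right)^{2}} = \sqrt{-39251 + 36^{2}} = \sqrt{-39251 + 1296} = \sqrt{-37955} = i \sqrt{37955}$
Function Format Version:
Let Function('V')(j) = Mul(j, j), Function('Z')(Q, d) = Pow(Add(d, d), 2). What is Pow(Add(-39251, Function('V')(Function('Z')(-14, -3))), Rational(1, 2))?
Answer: Mul(I, Pow(37955, Rational(1, 2))) ≈ Mul(194.82, I)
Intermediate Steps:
Function('Z')(Q, d) = Mul(4, Pow(d, 2)) (Function('Z')(Q, d) = Pow(Mul(2, d), 2) = Mul(4, Pow(d, 2)))
Function('V')(j) = Pow(j, 2)
Pow(Add(-39251, Function('V')(Function('Z')(-14, -3))), Rational(1, 2)) = Pow(Add(-39251, Pow(Mul(4, Pow(-3, 2)), 2)), Rational(1, 2)) = Pow(Add(-39251, Pow(Mul(4, 9), 2)), Rational(1, 2)) = Pow(Add(-39251, Pow(36, 2)), Rational(1, 2)) = Pow(Add(-39251, 1296), Rational(1, 2)) = Pow(-37955, Rational(1, 2)) = Mul(I, Pow(37955, Rational(1, 2)))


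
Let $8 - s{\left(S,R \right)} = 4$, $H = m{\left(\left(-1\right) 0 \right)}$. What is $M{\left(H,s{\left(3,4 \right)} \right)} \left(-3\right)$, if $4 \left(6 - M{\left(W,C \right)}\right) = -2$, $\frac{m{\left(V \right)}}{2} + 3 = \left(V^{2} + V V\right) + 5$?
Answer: $- \frac{39}{2} \approx -19.5$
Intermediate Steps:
$m{\left(V \right)} = 4 + 4 V^{2}$ ($m{\left(V \right)} = -6 + 2 \left(\left(V^{2} + V V\right) + 5\right) = -6 + 2 \left(\left(V^{2} + V^{2}\right) + 5\right) = -6 + 2 \left(2 V^{2} + 5\right) = -6 + 2 \left(5 + 2 V^{2}\right) = -6 + \left(10 + 4 V^{2}\right) = 4 + 4 V^{2}$)
$H = 4$ ($H = 4 + 4 \left(\left(-1\right) 0\right)^{2} = 4 + 4 \cdot 0^{2} = 4 + 4 \cdot 0 = 4 + 0 = 4$)
$s{\left(S,R \right)} = 4$ ($s{\left(S,R \right)} = 8 - 4 = 4$)
$M{\left(W,C \right)} = \frac{13}{2}$ ($M{\left(W,C \right)} = 6 - - \frac{1}{2} = 6 + \frac{1}{2} = \frac{13}{2}$)
$M{\left(H,s{\left(3,4 \right)} \right)} \left(-3\right) = \frac{13}{2} \left(-3\right) = - \frac{39}{2}$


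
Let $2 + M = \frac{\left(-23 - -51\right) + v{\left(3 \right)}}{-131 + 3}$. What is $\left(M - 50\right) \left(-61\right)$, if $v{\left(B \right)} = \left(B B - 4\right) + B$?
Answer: $\frac{102053}{32} \approx 3189.2$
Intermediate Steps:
$v{\left(B \right)} = -4 + B + B^{2}$ ($v{\left(B \right)} = \left(B^{2} - 4\right) + B = \left(-4 + B^{2}\right) + B = -4 + B + B^{2}$)
$M = - \frac{73}{32}$ ($M = -2 + \frac{\left(-23 - -51\right) + \left(-4 + 3 + 3^{2}\right)}{-131 + 3} = -2 + \frac{\left(-23 + 51\right) + \left(-4 + 3 + 9\right)}{-128} = -2 + \left(28 + 8\right) \left(- \frac{1}{128}\right) = -2 + 36 \left(- \frac{1}{128}\right) = -2 - \frac{9}{32} = - \frac{73}{32} \approx -2.2813$)
$\left(M - 50\right) \left(-61\right) = \left(- \frac{73}{32} - 50\right) \left(-61\right) = \left(- \frac{1673}{32}\right) \left(-61\right) = \frac{102053}{32}$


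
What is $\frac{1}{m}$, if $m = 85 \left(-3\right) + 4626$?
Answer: $\frac{1}{4371} \approx 0.00022878$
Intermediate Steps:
$m = 4371$ ($m = -255 + 4626 = 4371$)
$\frac{1}{m} = \frac{1}{4371}$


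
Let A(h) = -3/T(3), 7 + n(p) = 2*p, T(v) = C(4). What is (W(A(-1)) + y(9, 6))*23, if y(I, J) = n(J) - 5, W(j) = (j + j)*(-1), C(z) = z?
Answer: 69/2 ≈ 34.500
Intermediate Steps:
T(v) = 4
n(p) = -7 + 2*p
A(h) = -¾ (A(h) = -3/4 = -3*¼ = -¾)
W(j) = -2*j (W(j) = (2*j)*(-1) = -2*j)
y(I, J) = -12 + 2*J (y(I, J) = (-7 + 2*J) - 5 = -12 + 2*J)
(W(A(-1)) + y(9, 6))*23 = (-2*(-¾) + (-12 + 2*6))*23 = (3/2 + (-12 + 12))*23 = (3/2 + 0)*23 = (3/2)*23 = 69/2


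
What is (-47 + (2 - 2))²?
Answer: 2209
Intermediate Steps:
(-47 + (2 - 2))² = (-47 + 0)² = (-47)² = 2209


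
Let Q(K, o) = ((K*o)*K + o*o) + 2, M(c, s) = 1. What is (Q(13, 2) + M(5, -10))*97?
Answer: 33465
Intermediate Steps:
Q(K, o) = 2 + o² + o*K² (Q(K, o) = (o*K² + o²) + 2 = (o² + o*K²) + 2 = 2 + o² + o*K²)
(Q(13, 2) + M(5, -10))*97 = ((2 + 2² + 2*13²) + 1)*97 = ((2 + 4 + 2*169) + 1)*97 = ((2 + 4 + 338) + 1)*97 = (344 + 1)*97 = 345*97 = 33465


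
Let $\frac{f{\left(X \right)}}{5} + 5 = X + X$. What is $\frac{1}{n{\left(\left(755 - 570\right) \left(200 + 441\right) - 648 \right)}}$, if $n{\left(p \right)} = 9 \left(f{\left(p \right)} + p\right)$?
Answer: $\frac{1}{11675538} \approx 8.5649 \cdot 10^{-8}$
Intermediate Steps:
$f{\left(X \right)} = -25 + 10 X$ ($f{\left(X \right)} = -25 + 5 \left(X + X\right) = -25 + 5 \cdot 2 X = -25 + 10 X$)
$n{\left(p \right)} = -225 + 99 p$ ($n{\left(p \right)} = 9 \left(\left(-25 + 10 p\right) + p\right) = 9 \left(-25 + 11 p\right) = -225 + 99 p$)
$\frac{1}{n{\left(\left(755 - 570\right) \left(200 + 441\right) - 648 \right)}} = \frac{1}{-225 + 99 \left(\left(755 - 570\right) \left(200 + 441\right) - 648\right)} = \frac{1}{-225 + 99 \left(185 \cdot 641 - 648\right)} = \frac{1}{-225 + 99 \left(118585 - 648\right)} = \frac{1}{-225 + 99 \cdot 117937} = \frac{1}{-225 + 11675763} = \frac{1}{11675538}$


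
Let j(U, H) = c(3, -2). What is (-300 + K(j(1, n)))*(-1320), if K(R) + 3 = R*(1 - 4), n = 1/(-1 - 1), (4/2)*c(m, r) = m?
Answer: 405900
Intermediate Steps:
c(m, r) = m/2
n = -1/2 (n = 1/(-2) = -1/2 ≈ -0.50000)
j(U, H) = 3/2 (j(U, H) = (1/2)*3 = 3/2)
K(R) = -3 - 3*R (K(R) = -3 + R*(1 - 4) = -3 + R*(-3) = -3 - 3*R)
(-300 + K(j(1, n)))*(-1320) = (-300 + (-3 - 3*3/2))*(-1320) = (-300 + (-3 - 9/2))*(-1320) = (-300 - 15/2)*(-1320) = -615/2*(-1320) = 405900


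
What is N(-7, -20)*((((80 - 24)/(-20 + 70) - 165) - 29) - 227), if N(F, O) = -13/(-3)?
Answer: -45487/25 ≈ -1819.5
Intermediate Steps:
N(F, O) = 13/3 (N(F, O) = -13*(-⅓) = 13/3)
N(-7, -20)*((((80 - 24)/(-20 + 70) - 165) - 29) - 227) = 13*((((80 - 24)/(-20 + 70) - 165) - 29) - 227)/3 = 13*(((56/50 - 165) - 29) - 227)/3 = 13*(((56*(1/50) - 165) - 29) - 227)/3 = 13*(((28/25 - 165) - 29) - 227)/3 = 13*((-4097/25 - 29) - 227)/3 = 13*(-4822/25 - 227)/3 = (13/3)*(-10497/25) = -45487/25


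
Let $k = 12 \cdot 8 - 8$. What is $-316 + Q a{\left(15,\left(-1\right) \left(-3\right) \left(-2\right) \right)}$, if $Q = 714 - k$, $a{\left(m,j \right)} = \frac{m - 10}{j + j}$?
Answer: $- \frac{3461}{6} \approx -576.83$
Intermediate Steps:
$k = 88$ ($k = 96 - 8 = 88$)
$a{\left(m,j \right)} = \frac{-10 + m}{2 j}$
$Q = 626$ ($Q = 714 - 88 = 626$)
$-316 + Q a{\left(15,\left(-1\right) \left(-3\right) \left(-2\right) \right)} = -316 + 626 \frac{-10 + 15}{2 \left(-1\right) \left(-3\right) \left(-2\right)} = -316 + 626 \cdot \frac{1}{2} \frac{1}{3 \left(-2\right)} 5 = -316 + 626 \cdot \frac{1}{2} \frac{1}{-6} \cdot 5 = -316 + 626 \cdot \frac{1}{2} \left(- \frac{1}{6}\right) 5 = -316 + 626 \left(- \frac{5}{12}\right) = -316 - \frac{1565}{6} = - \frac{3461}{6}$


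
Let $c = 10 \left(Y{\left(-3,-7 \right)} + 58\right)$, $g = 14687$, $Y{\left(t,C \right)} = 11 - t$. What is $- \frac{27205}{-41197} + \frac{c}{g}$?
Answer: $\frac{429221675}{605060339} \approx 0.70939$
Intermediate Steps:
$c = 720$ ($c = 10 \left(\left(11 - -3\right) + 58\right) = 10 \left(\left(11 + 3\right) + 58\right) = 10 \left(14 + 58\right) = 10 \cdot 72 = 720$)
$- \frac{27205}{-41197} + \frac{c}{g} = - \frac{27205}{-41197} + \frac{720}{14687} = \left(-27205\right) \left(- \frac{1}{41197}\right) + 720 \cdot \frac{1}{14687} = \frac{27205}{41197} + \frac{720}{14687} = \frac{429221675}{605060339}$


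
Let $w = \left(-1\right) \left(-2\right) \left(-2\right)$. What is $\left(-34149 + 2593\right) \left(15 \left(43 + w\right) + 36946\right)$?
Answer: $-1184328236$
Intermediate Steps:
$w = -4$ ($w = 2 \left(-2\right) = -4$)
$\left(-34149 + 2593\right) \left(15 \left(43 + w\right) + 36946\right) = \left(-34149 + 2593\right) \left(15 \left(43 - 4\right) + 36946\right) = - 31556 \left(15 \cdot 39 + 36946\right) = - 31556 \left(585 + 36946\right) = \left(-31556\right) 37531 = -1184328236$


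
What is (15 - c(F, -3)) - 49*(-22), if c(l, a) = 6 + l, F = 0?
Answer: 1087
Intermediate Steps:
(15 - c(F, -3)) - 49*(-22) = (15 - (6 + 0)) - 49*(-22) = (15 - 1*6) + 1078 = (15 - 6) + 1078 = 9 + 1078 = 1087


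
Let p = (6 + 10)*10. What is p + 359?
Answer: 519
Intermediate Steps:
p = 160 (p = 16*10 = 160)
p + 359 = 160 + 359 = 519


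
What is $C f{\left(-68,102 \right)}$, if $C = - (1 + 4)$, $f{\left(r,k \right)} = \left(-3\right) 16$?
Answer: $240$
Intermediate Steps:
$f{\left(r,k \right)} = -48$
$C = -5$ ($C = \left(-1\right) 5 = -5$)
$C f{\left(-68,102 \right)} = \left(-5\right) \left(-48\right) = 240$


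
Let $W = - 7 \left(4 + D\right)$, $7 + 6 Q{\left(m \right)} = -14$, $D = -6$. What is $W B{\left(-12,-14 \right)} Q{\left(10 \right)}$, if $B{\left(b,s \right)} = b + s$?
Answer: $1274$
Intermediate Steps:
$Q{\left(m \right)} = - \frac{7}{2}$ ($Q{\left(m \right)} = - \frac{7}{6} + \frac{1}{6} \left(-14\right) = - \frac{7}{6} - \frac{7}{3} = - \frac{7}{2}$)
$W = 14$ ($W = - 7 \left(4 - 6\right) = \left(-7\right) \left(-2\right) = 14$)
$W B{\left(-12,-14 \right)} Q{\left(10 \right)} = 14 \left(-12 - 14\right) \left(- \frac{7}{2}\right) = 14 \left(-26\right) \left(- \frac{7}{2}\right) = \left(-364\right) \left(- \frac{7}{2}\right) = 1274$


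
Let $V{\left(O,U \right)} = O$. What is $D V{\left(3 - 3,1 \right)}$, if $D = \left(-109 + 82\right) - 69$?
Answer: $0$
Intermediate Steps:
$D = -96$ ($D = -27 - 69 = -96$)
$D V{\left(3 - 3,1 \right)} = - 96 \left(3 - 3\right) = \left(-96\right) 0 = 0$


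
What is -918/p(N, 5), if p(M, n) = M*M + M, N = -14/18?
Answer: 37179/7 ≈ 5311.3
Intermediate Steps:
N = -7/9 (N = -14*1/18 = -7/9 ≈ -0.77778)
p(M, n) = M + M² (p(M, n) = M² + M = M + M²)
-918/p(N, 5) = -918*(-9/(7*(1 - 7/9))) = -918/((-7/9*2/9)) = -918/(-14/81) = -918*(-81/14) = 37179/7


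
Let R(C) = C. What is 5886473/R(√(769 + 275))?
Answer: 5886473*√29/174 ≈ 1.8218e+5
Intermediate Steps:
5886473/R(√(769 + 275)) = 5886473/(√(769 + 275)) = 5886473/(√1044) = 5886473/((6*√29)) = 5886473*(√29/174) = 5886473*√29/174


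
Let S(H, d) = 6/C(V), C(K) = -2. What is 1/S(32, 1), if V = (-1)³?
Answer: -⅓ ≈ -0.33333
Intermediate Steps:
V = -1
S(H, d) = -3 (S(H, d) = 6/(-2) = 6*(-½) = -3)
1/S(32, 1) = 1/(-3) = -⅓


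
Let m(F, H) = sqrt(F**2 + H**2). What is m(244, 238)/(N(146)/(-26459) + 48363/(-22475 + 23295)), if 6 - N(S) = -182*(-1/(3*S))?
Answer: 9503014440*sqrt(29045)/280239416263 ≈ 5.7792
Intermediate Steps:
N(S) = 6 - 182/(3*S) (N(S) = 6 - (-182)/((-3*S)) = 6 - (-182)*(-1/(3*S)) = 6 - 182/(3*S))
m(244, 238)/(N(146)/(-26459) + 48363/(-22475 + 23295)) = sqrt(244**2 + 238**2)/((6 - 182/3/146)/(-26459) + 48363/(-22475 + 23295)) = sqrt(59536 + 56644)/((6 - 182/3*1/146)*(-1/26459) + 48363/820) = sqrt(116180)/((6 - 91/219)*(-1/26459) + 48363*(1/820)) = (2*sqrt(29045))/((1223/219)*(-1/26459) + 48363/820) = (2*sqrt(29045))/(-1223/5794521 + 48363/820) = (2*sqrt(29045))/(280239416263/4751507220) = (2*sqrt(29045))*(4751507220/280239416263) = 9503014440*sqrt(29045)/280239416263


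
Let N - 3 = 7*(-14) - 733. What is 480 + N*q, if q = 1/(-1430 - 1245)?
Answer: 1284828/2675 ≈ 480.31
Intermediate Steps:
N = -828 (N = 3 + (7*(-14) - 733) = 3 + (-98 - 733) = 3 - 831 = -828)
q = -1/2675 (q = 1/(-2675) = -1/2675 ≈ -0.00037383)
480 + N*q = 480 - 828*(-1/2675) = 480 + 828/2675 = 1284828/2675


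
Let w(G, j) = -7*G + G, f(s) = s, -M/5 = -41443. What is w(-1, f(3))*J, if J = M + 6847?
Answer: 1284372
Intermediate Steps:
M = 207215 (M = -5*(-41443) = 207215)
J = 214062 (J = 207215 + 6847 = 214062)
w(G, j) = -6*G
w(-1, f(3))*J = -6*(-1)*214062 = 6*214062 = 1284372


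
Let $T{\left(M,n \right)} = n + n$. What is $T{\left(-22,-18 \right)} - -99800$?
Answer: $99764$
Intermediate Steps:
$T{\left(M,n \right)} = 2 n$
$T{\left(-22,-18 \right)} - -99800 = 2 \left(-18\right) - -99800 = -36 + 99800 = 99764$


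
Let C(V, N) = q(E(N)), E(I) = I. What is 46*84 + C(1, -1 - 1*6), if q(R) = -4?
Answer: 3860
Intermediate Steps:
C(V, N) = -4
46*84 + C(1, -1 - 1*6) = 46*84 - 4 = 3864 - 4 = 3860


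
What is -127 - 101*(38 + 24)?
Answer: -6389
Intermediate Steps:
-127 - 101*(38 + 24) = -127 - 101*62 = -127 - 6262 = -6389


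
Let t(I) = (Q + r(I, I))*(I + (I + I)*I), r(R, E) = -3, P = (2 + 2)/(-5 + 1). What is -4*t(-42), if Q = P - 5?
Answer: 125496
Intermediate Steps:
P = -1 (P = 4/(-4) = 4*(-¼) = -1)
Q = -6 (Q = -1 - 5 = -6)
t(I) = -18*I² - 9*I (t(I) = (-6 - 3)*(I + (I + I)*I) = -9*(I + (2*I)*I) = -9*(I + 2*I²) = -18*I² - 9*I)
-4*t(-42) = -(-36)*(-42)*(1 + 2*(-42)) = -(-36)*(-42)*(1 - 84) = -(-36)*(-42)*(-83) = -4*(-31374) = 125496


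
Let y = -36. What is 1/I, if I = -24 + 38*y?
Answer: -1/1392 ≈ -0.00071839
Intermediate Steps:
I = -1392 (I = -24 + 38*(-36) = -24 - 1368 = -1392)
1/I = 1/(-1392) = -1/1392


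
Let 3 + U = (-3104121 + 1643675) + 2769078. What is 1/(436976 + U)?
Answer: 1/1745605 ≈ 5.7287e-7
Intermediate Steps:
U = 1308629 (U = -3 + ((-3104121 + 1643675) + 2769078) = -3 + (-1460446 + 2769078) = -3 + 1308632 = 1308629)
1/(436976 + U) = 1/(436976 + 1308629) = 1/1745605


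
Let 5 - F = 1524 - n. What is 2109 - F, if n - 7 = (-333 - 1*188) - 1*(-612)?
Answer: 3530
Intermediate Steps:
n = 98 (n = 7 + ((-333 - 1*188) - 1*(-612)) = 7 + ((-333 - 188) + 612) = 7 + (-521 + 612) = 7 + 91 = 98)
F = -1421 (F = 5 - (1524 - 1*98) = 5 - (1524 - 98) = 5 - 1*1426 = 5 - 1426 = -1421)
2109 - F = 2109 - 1*(-1421) = 2109 + 1421 = 3530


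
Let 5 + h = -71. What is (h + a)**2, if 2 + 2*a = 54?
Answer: 2500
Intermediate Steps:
a = 26 (a = -1 + (1/2)*54 = -1 + 27 = 26)
h = -76 (h = -5 - 71 = -76)
(h + a)**2 = (-76 + 26)**2 = (-50)**2 = 2500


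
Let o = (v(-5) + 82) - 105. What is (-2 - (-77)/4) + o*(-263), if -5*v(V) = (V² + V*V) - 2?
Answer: 171821/20 ≈ 8591.0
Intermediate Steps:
v(V) = ⅖ - 2*V²/5 (v(V) = -((V² + V*V) - 2)/5 = -((V² + V²) - 2)/5 = -(2*V² - 2)/5 = -(-2 + 2*V²)/5 = ⅖ - 2*V²/5)
o = -163/5 (o = ((⅖ - ⅖*(-5)²) + 82) - 105 = ((⅖ - ⅖*25) + 82) - 105 = ((⅖ - 10) + 82) - 105 = (-48/5 + 82) - 105 = 362/5 - 105 = -163/5 ≈ -32.600)
(-2 - (-77)/4) + o*(-263) = (-2 - (-77)/4) - 163/5*(-263) = (-2 - (-77)/4) + 42869/5 = (-2 - 11*(-7/4)) + 42869/5 = (-2 + 77/4) + 42869/5 = 69/4 + 42869/5 = 171821/20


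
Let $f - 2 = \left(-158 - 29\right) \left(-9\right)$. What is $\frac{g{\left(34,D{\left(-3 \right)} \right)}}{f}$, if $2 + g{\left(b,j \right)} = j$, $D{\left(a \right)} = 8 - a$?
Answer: $\frac{9}{1685} \approx 0.0053412$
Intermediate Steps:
$f = 1685$ ($f = 2 + \left(-158 - 29\right) \left(-9\right) = 2 - -1683 = 2 + 1683 = 1685$)
$g{\left(b,j \right)} = -2 + j$
$\frac{g{\left(34,D{\left(-3 \right)} \right)}}{f} = \frac{-2 + \left(8 - -3\right)}{1685} = \left(-2 + \left(8 + 3\right)\right) \frac{1}{1685} = \left(-2 + 11\right) \frac{1}{1685} = 9 \cdot \frac{1}{1685} = \frac{9}{1685}$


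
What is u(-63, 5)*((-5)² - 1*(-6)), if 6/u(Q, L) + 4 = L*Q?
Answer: -186/319 ≈ -0.58307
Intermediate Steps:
u(Q, L) = 6/(-4 + L*Q)
u(-63, 5)*((-5)² - 1*(-6)) = (6/(-4 + 5*(-63)))*((-5)² - 1*(-6)) = (6/(-4 - 315))*(25 + 6) = (6/(-319))*31 = (6*(-1/319))*31 = -6/319*31 = -186/319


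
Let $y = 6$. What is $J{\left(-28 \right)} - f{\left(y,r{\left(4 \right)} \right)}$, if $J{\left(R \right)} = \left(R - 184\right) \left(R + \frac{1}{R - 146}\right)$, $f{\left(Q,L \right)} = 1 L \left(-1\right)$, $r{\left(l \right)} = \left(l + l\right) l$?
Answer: $\frac{519322}{87} \approx 5969.2$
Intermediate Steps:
$r{\left(l \right)} = 2 l^{2}$ ($r{\left(l \right)} = 2 l l = 2 l^{2}$)
$f{\left(Q,L \right)} = - L$ ($f{\left(Q,L \right)} = L \left(-1\right) = - L$)
$J{\left(R \right)} = \left(-184 + R\right) \left(R + \frac{1}{-146 + R}\right)$
$J{\left(-28 \right)} - f{\left(y,r{\left(4 \right)} \right)} = \frac{-184 + \left(-28\right)^{3} - 330 \left(-28\right)^{2} + 26865 \left(-28\right)}{-146 - 28} - - 2 \cdot 4^{2} = \frac{-184 - 21952 - 258720 - 752220}{-174} - - 2 \cdot 16 = - \frac{-184 - 21952 - 258720 - 752220}{174} - \left(-1\right) 32 = \left(- \frac{1}{174}\right) \left(-1033076\right) - -32 = \frac{516538}{87} + 32 = \frac{519322}{87}$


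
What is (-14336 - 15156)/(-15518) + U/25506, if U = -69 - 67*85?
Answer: 165694300/98950527 ≈ 1.6745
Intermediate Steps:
U = -5764 (U = -69 - 5695 = -5764)
(-14336 - 15156)/(-15518) + U/25506 = (-14336 - 15156)/(-15518) - 5764/25506 = -29492*(-1/15518) - 5764*1/25506 = 14746/7759 - 2882/12753 = 165694300/98950527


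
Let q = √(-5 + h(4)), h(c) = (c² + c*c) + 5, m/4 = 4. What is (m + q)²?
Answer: 288 + 128*√2 ≈ 469.02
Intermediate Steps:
m = 16 (m = 4*4 = 16)
h(c) = 5 + 2*c² (h(c) = (c² + c²) + 5 = 2*c² + 5 = 5 + 2*c²)
q = 4*√2 (q = √(-5 + (5 + 2*4²)) = √(-5 + (5 + 2*16)) = √(-5 + (5 + 32)) = √(-5 + 37) = √32 = 4*√2 ≈ 5.6569)
(m + q)² = (16 + 4*√2)²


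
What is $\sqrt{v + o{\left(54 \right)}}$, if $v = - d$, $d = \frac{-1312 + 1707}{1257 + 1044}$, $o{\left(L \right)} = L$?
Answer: $\frac{\sqrt{284999559}}{2301} \approx 7.3368$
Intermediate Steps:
$d = \frac{395}{2301} \approx 0.17166$
$v = - \frac{395}{2301}$ ($v = \left(-1\right) \frac{395}{2301} = - \frac{395}{2301} \approx -0.17166$)
$\sqrt{v + o{\left(54 \right)}} = \sqrt{- \frac{395}{2301} + 54} = \sqrt{\frac{123859}{2301}} = \frac{\sqrt{284999559}}{2301}$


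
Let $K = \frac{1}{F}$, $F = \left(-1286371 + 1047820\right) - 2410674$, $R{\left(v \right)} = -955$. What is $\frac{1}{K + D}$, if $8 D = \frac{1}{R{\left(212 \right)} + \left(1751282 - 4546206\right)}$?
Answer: $- \frac{59255300350200}{25016257} \approx -2.3687 \cdot 10^{6}$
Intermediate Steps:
$F = -2649225$ ($F = -238551 - 2410674 = -2649225$)
$K = - \frac{1}{2649225}$ ($K = \frac{1}{-2649225} = - \frac{1}{2649225} \approx -3.7747 \cdot 10^{-7}$)
$D = - \frac{1}{22367032}$ ($D = \frac{1}{8 \left(-955 + \left(1751282 - 4546206\right)\right)} = \frac{1}{8 \left(-955 - 2794924\right)} = \frac{1}{8 \left(-2795879\right)} = \frac{1}{8} \left(- \frac{1}{2795879}\right) = - \frac{1}{22367032} \approx -4.4709 \cdot 10^{-8}$)
$\frac{1}{K + D} = \frac{1}{- \frac{1}{2649225} - \frac{1}{22367032}} = \frac{1}{- \frac{25016257}{59255300350200}} = - \frac{59255300350200}{25016257}$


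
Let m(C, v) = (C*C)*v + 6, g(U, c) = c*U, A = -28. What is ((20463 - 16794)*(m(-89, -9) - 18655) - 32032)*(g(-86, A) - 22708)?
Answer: 6699295446200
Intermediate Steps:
g(U, c) = U*c
m(C, v) = 6 + v*C² (m(C, v) = C²*v + 6 = v*C² + 6 = 6 + v*C²)
((20463 - 16794)*(m(-89, -9) - 18655) - 32032)*(g(-86, A) - 22708) = ((20463 - 16794)*((6 - 9*(-89)²) - 18655) - 32032)*(-86*(-28) - 22708) = (3669*((6 - 9*7921) - 18655) - 32032)*(2408 - 22708) = (3669*((6 - 71289) - 18655) - 32032)*(-20300) = (3669*(-71283 - 18655) - 32032)*(-20300) = (3669*(-89938) - 32032)*(-20300) = (-329982522 - 32032)*(-20300) = -330014554*(-20300) = 6699295446200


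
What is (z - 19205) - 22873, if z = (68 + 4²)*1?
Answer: -41994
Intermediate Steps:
z = 84 (z = (68 + 16)*1 = 84*1 = 84)
(z - 19205) - 22873 = (84 - 19205) - 22873 = -19121 - 22873 = -41994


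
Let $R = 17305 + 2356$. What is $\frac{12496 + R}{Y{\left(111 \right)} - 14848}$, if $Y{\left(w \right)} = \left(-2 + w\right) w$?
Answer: $- \frac{32157}{2749} \approx -11.698$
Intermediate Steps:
$Y{\left(w \right)} = w \left(-2 + w\right)$
$R = 19661$
$\frac{12496 + R}{Y{\left(111 \right)} - 14848} = \frac{12496 + 19661}{111 \left(-2 + 111\right) - 14848} = \frac{32157}{111 \cdot 109 - 14848} = \frac{32157}{12099 - 14848} = \frac{32157}{-2749} = 32157 \left(- \frac{1}{2749}\right) = - \frac{32157}{2749}$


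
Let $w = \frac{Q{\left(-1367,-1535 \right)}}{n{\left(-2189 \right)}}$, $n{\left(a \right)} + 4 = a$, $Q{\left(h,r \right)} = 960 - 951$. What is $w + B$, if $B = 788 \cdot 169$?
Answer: $\frac{97348729}{731} \approx 1.3317 \cdot 10^{5}$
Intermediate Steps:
$Q{\left(h,r \right)} = 9$ ($Q{\left(h,r \right)} = 960 - 951 = 9$)
$n{\left(a \right)} = -4 + a$
$w = - \frac{3}{731}$ ($w = \frac{9}{-4 - 2189} = \frac{9}{-2193} = 9 \left(- \frac{1}{2193}\right) = - \frac{3}{731} \approx -0.004104$)
$B = 133172$
$w + B = - \frac{3}{731} + 133172 = \frac{97348729}{731}$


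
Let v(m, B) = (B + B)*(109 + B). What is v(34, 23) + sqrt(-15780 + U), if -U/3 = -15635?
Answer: 6072 + 5*sqrt(1245) ≈ 6248.4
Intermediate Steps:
U = 46905 (U = -3*(-15635) = 46905)
v(m, B) = 2*B*(109 + B) (v(m, B) = (2*B)*(109 + B) = 2*B*(109 + B))
v(34, 23) + sqrt(-15780 + U) = 2*23*(109 + 23) + sqrt(-15780 + 46905) = 2*23*132 + sqrt(31125) = 6072 + 5*sqrt(1245)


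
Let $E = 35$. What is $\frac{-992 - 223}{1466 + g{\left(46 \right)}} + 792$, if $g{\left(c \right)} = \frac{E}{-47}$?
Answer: $\frac{54485559}{68867} \approx 791.17$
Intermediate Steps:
$g{\left(c \right)} = - \frac{35}{47}$ ($g{\left(c \right)} = \frac{35}{-47} = 35 \left(- \frac{1}{47}\right) = - \frac{35}{47}$)
$\frac{-992 - 223}{1466 + g{\left(46 \right)}} + 792 = \frac{-992 - 223}{1466 - \frac{35}{47}} + 792 = - \frac{1215}{\frac{68867}{47}} + 792 = \left(-1215\right) \frac{47}{68867} + 792 = - \frac{57105}{68867} + 792 = \frac{54485559}{68867}$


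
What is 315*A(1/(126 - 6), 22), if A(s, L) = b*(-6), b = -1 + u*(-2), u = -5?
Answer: -17010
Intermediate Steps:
b = 9 (b = -1 - 5*(-2) = -1 + 10 = 9)
A(s, L) = -54 (A(s, L) = 9*(-6) = -54)
315*A(1/(126 - 6), 22) = 315*(-54) = -17010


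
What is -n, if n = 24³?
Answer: -13824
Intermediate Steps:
n = 13824
-n = -1*13824 = -13824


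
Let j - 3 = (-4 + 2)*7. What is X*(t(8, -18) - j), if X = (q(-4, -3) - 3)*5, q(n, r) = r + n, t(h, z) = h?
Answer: -950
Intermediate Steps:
j = -11 (j = 3 + (-4 + 2)*7 = 3 - 2*7 = 3 - 14 = -11)
q(n, r) = n + r
X = -50 (X = ((-4 - 3) - 3)*5 = (-7 - 3)*5 = -10*5 = -50)
X*(t(8, -18) - j) = -50*(8 - 1*(-11)) = -50*(8 + 11) = -50*19 = -950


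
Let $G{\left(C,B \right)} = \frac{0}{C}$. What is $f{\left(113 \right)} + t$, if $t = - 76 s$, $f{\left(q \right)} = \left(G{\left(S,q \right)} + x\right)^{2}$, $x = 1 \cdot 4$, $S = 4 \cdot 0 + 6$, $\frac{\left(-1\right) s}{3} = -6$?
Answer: $-1352$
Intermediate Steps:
$s = 18$ ($s = \left(-3\right) \left(-6\right) = 18$)
$S = 6$ ($S = 0 + 6 = 6$)
$G{\left(C,B \right)} = 0$
$x = 4$
$f{\left(q \right)} = 16$ ($f{\left(q \right)} = \left(0 + 4\right)^{2} = 4^{2} = 16$)
$t = -1368$ ($t = \left(-76\right) 18 = -1368$)
$f{\left(113 \right)} + t = 16 - 1368 = -1352$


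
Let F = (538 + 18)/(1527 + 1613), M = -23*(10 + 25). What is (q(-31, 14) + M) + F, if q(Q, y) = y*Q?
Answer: -972476/785 ≈ -1238.8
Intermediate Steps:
q(Q, y) = Q*y
M = -805 (M = -23*35 = -805)
F = 139/785 (F = 556/3140 = 556*(1/3140) = 139/785 ≈ 0.17707)
(q(-31, 14) + M) + F = (-31*14 - 805) + 139/785 = (-434 - 805) + 139/785 = -1239 + 139/785 = -972476/785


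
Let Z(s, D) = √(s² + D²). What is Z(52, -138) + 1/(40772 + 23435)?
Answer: 1/64207 + 2*√5437 ≈ 147.47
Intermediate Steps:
Z(s, D) = √(D² + s²)
Z(52, -138) + 1/(40772 + 23435) = √((-138)² + 52²) + 1/(40772 + 23435) = √(19044 + 2704) + 1/64207 = √21748 + 1/64207 = 2*√5437 + 1/64207 = 1/64207 + 2*√5437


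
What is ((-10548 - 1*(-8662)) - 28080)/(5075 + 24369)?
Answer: -14983/14722 ≈ -1.0177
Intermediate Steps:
((-10548 - 1*(-8662)) - 28080)/(5075 + 24369) = ((-10548 + 8662) - 28080)/29444 = (-1886 - 28080)*(1/29444) = -29966*1/29444 = -14983/14722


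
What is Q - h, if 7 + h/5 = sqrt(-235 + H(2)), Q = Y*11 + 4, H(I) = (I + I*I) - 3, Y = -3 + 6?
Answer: 72 - 10*I*sqrt(58) ≈ 72.0 - 76.158*I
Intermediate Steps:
Y = 3
H(I) = -3 + I + I**2 (H(I) = (I + I**2) - 3 = -3 + I + I**2)
Q = 37 (Q = 3*11 + 4 = 33 + 4 = 37)
h = -35 + 10*I*sqrt(58) (h = -35 + 5*sqrt(-235 + (-3 + 2 + 2**2)) = -35 + 5*sqrt(-235 + (-3 + 2 + 4)) = -35 + 5*sqrt(-235 + 3) = -35 + 5*sqrt(-232) = -35 + 5*(2*I*sqrt(58)) = -35 + 10*I*sqrt(58) ≈ -35.0 + 76.158*I)
Q - h = 37 - (-35 + 10*I*sqrt(58)) = 37 + (35 - 10*I*sqrt(58)) = 72 - 10*I*sqrt(58)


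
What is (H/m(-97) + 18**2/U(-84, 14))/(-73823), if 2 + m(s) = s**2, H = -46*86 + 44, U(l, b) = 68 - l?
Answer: -613311/26389212518 ≈ -2.3241e-5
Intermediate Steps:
H = -3912 (H = -3956 + 44 = -3912)
m(s) = -2 + s**2
(H/m(-97) + 18**2/U(-84, 14))/(-73823) = (-3912/(-2 + (-97)**2) + 18**2/(68 - 1*(-84)))/(-73823) = (-3912/(-2 + 9409) + 324/(68 + 84))*(-1/73823) = (-3912/9407 + 324/152)*(-1/73823) = (-3912*1/9407 + 324*(1/152))*(-1/73823) = (-3912/9407 + 81/38)*(-1/73823) = (613311/357466)*(-1/73823) = -613311/26389212518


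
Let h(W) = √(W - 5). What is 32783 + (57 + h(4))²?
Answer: 36031 + 114*I ≈ 36031.0 + 114.0*I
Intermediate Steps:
h(W) = √(-5 + W)
32783 + (57 + h(4))² = 32783 + (57 + √(-5 + 4))² = 32783 + (57 + √(-1))² = 32783 + (57 + I)²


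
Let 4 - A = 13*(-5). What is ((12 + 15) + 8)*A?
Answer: 2415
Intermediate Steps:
A = 69 (A = 4 - 13*(-5) = 4 - 1*(-65) = 4 + 65 = 69)
((12 + 15) + 8)*A = ((12 + 15) + 8)*69 = (27 + 8)*69 = 35*69 = 2415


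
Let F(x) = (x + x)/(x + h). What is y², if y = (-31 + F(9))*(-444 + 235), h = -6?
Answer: 27300625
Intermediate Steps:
F(x) = 2*x/(-6 + x) (F(x) = (x + x)/(x - 6) = (2*x)/(-6 + x) = 2*x/(-6 + x))
y = 5225 (y = (-31 + 2*9/(-6 + 9))*(-444 + 235) = (-31 + 2*9/3)*(-209) = (-31 + 2*9*(⅓))*(-209) = (-31 + 6)*(-209) = -25*(-209) = 5225)
y² = 5225² = 27300625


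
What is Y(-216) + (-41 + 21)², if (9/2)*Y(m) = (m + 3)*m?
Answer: 10624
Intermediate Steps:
Y(m) = 2*m*(3 + m)/9 (Y(m) = 2*((m + 3)*m)/9 = 2*((3 + m)*m)/9 = 2*(m*(3 + m))/9 = 2*m*(3 + m)/9)
Y(-216) + (-41 + 21)² = (2/9)*(-216)*(3 - 216) + (-41 + 21)² = (2/9)*(-216)*(-213) + (-20)² = 10224 + 400 = 10624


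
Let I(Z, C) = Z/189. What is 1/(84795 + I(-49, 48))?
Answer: 27/2289458 ≈ 1.1793e-5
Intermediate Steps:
I(Z, C) = Z/189 (I(Z, C) = Z*(1/189) = Z/189)
1/(84795 + I(-49, 48)) = 1/(84795 + (1/189)*(-49)) = 1/(84795 - 7/27) = 1/(2289458/27) = 27/2289458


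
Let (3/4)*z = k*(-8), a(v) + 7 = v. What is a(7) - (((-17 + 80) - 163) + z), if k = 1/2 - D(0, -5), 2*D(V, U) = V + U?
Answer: 132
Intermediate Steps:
a(v) = -7 + v
D(V, U) = U/2 + V/2 (D(V, U) = (V + U)/2 = (U + V)/2 = U/2 + V/2)
k = 3 (k = 1/2 - ((½)*(-5) + (½)*0) = ½ - (-5/2 + 0) = ½ - 1*(-5/2) = ½ + 5/2 = 3)
z = -32 (z = 4*(3*(-8))/3 = (4/3)*(-24) = -32)
a(7) - (((-17 + 80) - 163) + z) = (-7 + 7) - (((-17 + 80) - 163) - 32) = 0 - ((63 - 163) - 32) = 0 - (-100 - 32) = 0 - 1*(-132) = 0 + 132 = 132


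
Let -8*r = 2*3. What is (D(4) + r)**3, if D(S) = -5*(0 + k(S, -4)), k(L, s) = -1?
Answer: 4913/64 ≈ 76.766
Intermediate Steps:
D(S) = 5 (D(S) = -5*(0 - 1) = -5*(-1) = 5)
r = -3/4 ≈ -0.75000
(D(4) + r)**3 = (5 - 3/4)**3 = (17/4)**3 = 4913/64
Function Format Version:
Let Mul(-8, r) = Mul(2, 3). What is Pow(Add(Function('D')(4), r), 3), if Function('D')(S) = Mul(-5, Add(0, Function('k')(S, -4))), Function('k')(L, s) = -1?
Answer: Rational(4913, 64) ≈ 76.766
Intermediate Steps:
Function('D')(S) = 5 (Function('D')(S) = Mul(-5, Add(0, -1)) = Mul(-5, -1) = 5)
r = Rational(-3, 4) (r = Mul(Rational(-1, 8), Mul(2, 3)) = Mul(Rational(-1, 8), 6) = Rational(-3, 4) ≈ -0.75000)
Pow(Add(Function('D')(4), r), 3) = Pow(Add(5, Rational(-3, 4)), 3) = Pow(Rational(17, 4), 3) = Rational(4913, 64)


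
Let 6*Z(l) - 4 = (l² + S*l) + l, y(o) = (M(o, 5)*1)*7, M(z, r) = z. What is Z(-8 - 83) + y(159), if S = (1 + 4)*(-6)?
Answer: 8801/3 ≈ 2933.7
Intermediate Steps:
S = -30 (S = 5*(-6) = -30)
y(o) = 7*o (y(o) = (o*1)*7 = o*7 = 7*o)
Z(l) = ⅔ - 29*l/6 + l²/6 (Z(l) = ⅔ + ((l² - 30*l) + l)/6 = ⅔ + (l² - 29*l)/6 = ⅔ + (-29*l/6 + l²/6) = ⅔ - 29*l/6 + l²/6)
Z(-8 - 83) + y(159) = (⅔ - 29*(-8 - 83)/6 + (-8 - 83)²/6) + 7*159 = (⅔ - 29/6*(-91) + (⅙)*(-91)²) + 1113 = (⅔ + 2639/6 + (⅙)*8281) + 1113 = (⅔ + 2639/6 + 8281/6) + 1113 = 5462/3 + 1113 = 8801/3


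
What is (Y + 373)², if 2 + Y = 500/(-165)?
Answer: 147452449/1089 ≈ 1.3540e+5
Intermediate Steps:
Y = -166/33 (Y = -2 + 500/(-165) = -2 + 500*(-1/165) = -2 - 100/33 = -166/33 ≈ -5.0303)
(Y + 373)² = (-166/33 + 373)² = (12143/33)² = 147452449/1089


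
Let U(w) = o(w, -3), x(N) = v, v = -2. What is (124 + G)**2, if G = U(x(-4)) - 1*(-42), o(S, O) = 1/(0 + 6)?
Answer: 994009/36 ≈ 27611.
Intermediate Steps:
o(S, O) = 1/6
x(N) = -2
U(w) = 1/6
G = 253/6 (G = 1/6 - 1*(-42) = 1/6 + 42 = 253/6 ≈ 42.167)
(124 + G)**2 = (124 + 253/6)**2 = (997/6)**2 = 994009/36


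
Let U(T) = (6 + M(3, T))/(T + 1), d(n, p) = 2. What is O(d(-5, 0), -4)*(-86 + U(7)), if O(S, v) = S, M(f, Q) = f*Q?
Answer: -661/4 ≈ -165.25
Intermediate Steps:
M(f, Q) = Q*f
U(T) = (6 + 3*T)/(1 + T) (U(T) = (6 + T*3)/(T + 1) = (6 + 3*T)/(1 + T))
O(d(-5, 0), -4)*(-86 + U(7)) = 2*(-86 + 3*(2 + 7)/(1 + 7)) = 2*(-86 + 3*9/8) = 2*(-86 + 3*(1/8)*9) = 2*(-86 + 27/8) = 2*(-661/8) = -661/4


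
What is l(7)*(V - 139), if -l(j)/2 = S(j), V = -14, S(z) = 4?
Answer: 1224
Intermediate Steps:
l(j) = -8 (l(j) = -2*4 = -8)
l(7)*(V - 139) = -8*(-14 - 139) = -8*(-153) = 1224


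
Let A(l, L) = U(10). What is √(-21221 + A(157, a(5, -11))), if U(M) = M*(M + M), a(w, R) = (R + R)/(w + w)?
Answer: 7*I*√429 ≈ 144.99*I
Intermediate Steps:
a(w, R) = R/w (a(w, R) = (2*R)/((2*w)) = (2*R)*(1/(2*w)) = R/w)
U(M) = 2*M² (U(M) = M*(2*M) = 2*M²)
A(l, L) = 200 (A(l, L) = 2*10² = 2*100 = 200)
√(-21221 + A(157, a(5, -11))) = √(-21221 + 200) = √(-21021) = 7*I*√429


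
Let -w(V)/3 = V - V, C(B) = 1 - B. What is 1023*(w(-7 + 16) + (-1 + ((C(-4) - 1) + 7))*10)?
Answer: 102300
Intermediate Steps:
w(V) = 0 (w(V) = -3*(V - V) = -3*0 = 0)
1023*(w(-7 + 16) + (-1 + ((C(-4) - 1) + 7))*10) = 1023*(0 + (-1 + (((1 - 1*(-4)) - 1) + 7))*10) = 1023*(0 + (-1 + (((1 + 4) - 1) + 7))*10) = 1023*(0 + (-1 + ((5 - 1) + 7))*10) = 1023*(0 + (-1 + (4 + 7))*10) = 1023*(0 + (-1 + 11)*10) = 1023*(0 + 10*10) = 1023*(0 + 100) = 1023*100 = 102300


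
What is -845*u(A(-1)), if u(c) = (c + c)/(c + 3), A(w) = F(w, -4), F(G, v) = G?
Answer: 845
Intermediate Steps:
A(w) = w
u(c) = 2*c/(3 + c) (u(c) = (2*c)/(3 + c) = 2*c/(3 + c))
-845*u(A(-1)) = -1690*(-1)/(3 - 1) = -1690*(-1)/2 = -845*(-1) = 845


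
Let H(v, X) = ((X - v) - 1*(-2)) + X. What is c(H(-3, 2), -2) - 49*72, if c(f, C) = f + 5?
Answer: -3514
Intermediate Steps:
H(v, X) = 2 - v + 2*X (H(v, X) = ((X - v) + 2) + X = (2 + X - v) + X = 2 - v + 2*X)
c(f, C) = 5 + f
c(H(-3, 2), -2) - 49*72 = (5 + (2 - 1*(-3) + 2*2)) - 49*72 = (5 + (2 + 3 + 4)) - 3528 = (5 + 9) - 3528 = 14 - 3528 = -3514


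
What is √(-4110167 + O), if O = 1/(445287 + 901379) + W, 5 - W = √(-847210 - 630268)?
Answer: √(-7453817075442933406 - 1813509315556*I*√1477478)/1346666 ≈ 0.29978 - 2027.4*I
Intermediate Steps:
W = 5 - I*√1477478 (W = 5 - √(-847210 - 630268) = 5 - √(-1477478) = 5 - I*√1477478 ≈ 5.0 - 1215.5*I)
O = 6733331/1346666 - I*√1477478 (O = 1/(445287 + 901379) + (5 - I*√1477478) = 1/1346666 + (5 - I*√1477478) = 6733331/1346666 - I*√1477478 ≈ 5.0 - 1215.5*I)
√(-4110167 + O) = √(-4110167 + (6733331/1346666 - I*√1477478)) = √(-5535015419891/1346666 - I*√1477478)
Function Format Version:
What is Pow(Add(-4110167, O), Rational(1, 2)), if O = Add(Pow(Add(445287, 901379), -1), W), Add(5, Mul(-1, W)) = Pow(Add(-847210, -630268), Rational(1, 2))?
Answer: Mul(Rational(1, 1346666), Pow(Add(-7453817075442933406, Mul(-1813509315556, I, Pow(1477478, Rational(1, 2)))), Rational(1, 2))) ≈ Add(0.29978, Mul(-2027.4, I))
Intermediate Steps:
W = Add(5, Mul(-1, I, Pow(1477478, Rational(1, 2)))) (W = Add(5, Mul(-1, Pow(Add(-847210, -630268), Rational(1, 2)))) = Add(5, Mul(-1, Pow(-1477478, Rational(1, 2)))) = Add(5, Mul(-1, Mul(I, Pow(1477478, Rational(1, 2))))) = Add(5, Mul(-1, I, Pow(1477478, Rational(1, 2)))) ≈ Add(5.0000, Mul(-1215.5, I)))
O = Add(Rational(6733331, 1346666), Mul(-1, I, Pow(1477478, Rational(1, 2)))) (O = Add(Pow(Add(445287, 901379), -1), Add(5, Mul(-1, I, Pow(1477478, Rational(1, 2))))) = Add(Pow(1346666, -1), Add(5, Mul(-1, I, Pow(1477478, Rational(1, 2))))) = Add(Rational(1, 1346666), Add(5, Mul(-1, I, Pow(1477478, Rational(1, 2))))) = Add(Rational(6733331, 1346666), Mul(-1, I, Pow(1477478, Rational(1, 2)))) ≈ Add(5.0000, Mul(-1215.5, I)))
Pow(Add(-4110167, O), Rational(1, 2)) = Pow(Add(-4110167, Add(Rational(6733331, 1346666), Mul(-1, I, Pow(1477478, Rational(1, 2))))), Rational(1, 2)) = Pow(Add(Rational(-5535015419891, 1346666), Mul(-1, I, Pow(1477478, Rational(1, 2)))), Rational(1, 2))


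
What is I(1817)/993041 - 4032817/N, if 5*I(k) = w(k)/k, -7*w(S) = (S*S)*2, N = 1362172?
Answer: -20024470294349/6763463225260 ≈ -2.9607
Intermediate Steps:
w(S) = -2*S**2/7 (w(S) = -S*S*2/7 = -S**2*2/7 = -2*S**2/7)
I(k) = -2*k/35 (I(k) = ((-2*k**2/7)/k)/5 = (-2*k/7)/5 = -2*k/35)
I(1817)/993041 - 4032817/N = -2/35*1817/993041 - 4032817/1362172 = -3634/35*1/993041 - 4032817*1/1362172 = -3634/34756435 - 4032817/1362172 = -20024470294349/6763463225260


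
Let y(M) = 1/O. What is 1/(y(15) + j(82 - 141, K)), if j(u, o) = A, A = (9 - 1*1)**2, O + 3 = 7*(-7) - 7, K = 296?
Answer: 59/3775 ≈ 0.015629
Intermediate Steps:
O = -59 (O = -3 + (7*(-7) - 7) = -3 + (-49 - 7) = -3 - 56 = -59)
y(M) = -1/59 (y(M) = 1/(-59) = -1/59)
A = 64 (A = (9 - 1)**2 = 8**2 = 64)
j(u, o) = 64
1/(y(15) + j(82 - 141, K)) = 1/(-1/59 + 64) = 1/(3775/59) = 59/3775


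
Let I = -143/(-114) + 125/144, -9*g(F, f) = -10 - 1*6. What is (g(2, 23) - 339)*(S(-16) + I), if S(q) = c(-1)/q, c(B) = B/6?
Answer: -35421485/49248 ≈ -719.25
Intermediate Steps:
g(F, f) = 16/9 (g(F, f) = -(-10 - 1*6)/9 = -(-10 - 6)/9 = -⅑*(-16) = 16/9)
c(B) = B/6 (c(B) = B*(⅙) = B/6)
I = 5807/2736 (I = -143*(-1/114) + 125*(1/144) = 143/114 + 125/144 = 5807/2736 ≈ 2.1224)
S(q) = -1/(6*q) (S(q) = ((⅙)*(-1))/q = -1/(6*q))
(g(2, 23) - 339)*(S(-16) + I) = (16/9 - 339)*(-⅙/(-16) + 5807/2736) = -3035*(-⅙*(-1/16) + 5807/2736)/9 = -3035*(1/96 + 5807/2736)/9 = -3035/9*11671/5472 = -35421485/49248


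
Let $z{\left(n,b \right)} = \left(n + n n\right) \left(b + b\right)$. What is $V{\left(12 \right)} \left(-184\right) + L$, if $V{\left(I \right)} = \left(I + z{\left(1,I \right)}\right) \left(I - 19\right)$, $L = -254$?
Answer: $77026$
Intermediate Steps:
$z{\left(n,b \right)} = 2 b \left(n + n^{2}\right)$ ($z{\left(n,b \right)} = \left(n + n^{2}\right) 2 b = 2 b \left(n + n^{2}\right)$)
$V{\left(I \right)} = 5 I \left(-19 + I\right)$ ($V{\left(I \right)} = \left(I + 2 I 1 \left(1 + 1\right)\right) \left(I - 19\right) = \left(I + 2 I 1 \cdot 2\right) \left(-19 + I\right) = \left(I + 4 I\right) \left(-19 + I\right) = 5 I \left(-19 + I\right)$)
$V{\left(12 \right)} \left(-184\right) + L = 5 \cdot 12 \left(-19 + 12\right) \left(-184\right) - 254 = 5 \cdot 12 \left(-7\right) \left(-184\right) - 254 = \left(-420\right) \left(-184\right) - 254 = 77280 - 254 = 77026$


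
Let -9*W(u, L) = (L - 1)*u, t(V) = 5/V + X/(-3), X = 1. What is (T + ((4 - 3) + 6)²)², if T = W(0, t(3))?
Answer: 2401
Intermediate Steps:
t(V) = -⅓ + 5/V (t(V) = 5/V + 1/(-3) = 5/V + 1*(-⅓) = 5/V - ⅓ = -⅓ + 5/V)
W(u, L) = -u*(-1 + L)/9 (W(u, L) = -(L - 1)*u/9 = -(-1 + L)*u/9 = -u*(-1 + L)/9)
T = 0 (T = (⅑)*0*(1 - (15 - 1*3)/(3*3)) = (⅑)*0*(1 - (15 - 3)/(3*3)) = (⅑)*0*(1 - 12/(3*3)) = (⅑)*0*(1 - 1*4/3) = (⅑)*0*(1 - 4/3) = (⅑)*0*(-⅓) = 0)
(T + ((4 - 3) + 6)²)² = (0 + ((4 - 3) + 6)²)² = (0 + (1 + 6)²)² = (0 + 7²)² = (0 + 49)² = 49² = 2401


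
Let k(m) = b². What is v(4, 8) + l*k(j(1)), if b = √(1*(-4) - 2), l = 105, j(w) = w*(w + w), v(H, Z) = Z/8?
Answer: -629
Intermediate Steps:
v(H, Z) = Z/8 (v(H, Z) = Z*(⅛) = Z/8)
j(w) = 2*w² (j(w) = w*(2*w) = 2*w²)
b = I*√6 (b = √(-4 - 2) = √(-6) = I*√6 ≈ 2.4495*I)
k(m) = -6 (k(m) = (I*√6)² = -6)
v(4, 8) + l*k(j(1)) = (⅛)*8 + 105*(-6) = 1 - 630 = -629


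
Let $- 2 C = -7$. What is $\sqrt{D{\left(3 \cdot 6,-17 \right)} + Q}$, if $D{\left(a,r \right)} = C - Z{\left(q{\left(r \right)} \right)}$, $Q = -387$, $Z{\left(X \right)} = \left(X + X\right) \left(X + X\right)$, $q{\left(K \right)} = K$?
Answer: $\frac{i \sqrt{6158}}{2} \approx 39.236 i$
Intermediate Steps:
$Z{\left(X \right)} = 4 X^{2}$ ($Z{\left(X \right)} = 2 X 2 X = 4 X^{2}$)
$C = \frac{7}{2}$ ($C = \left(- \frac{1}{2}\right) \left(-7\right) = \frac{7}{2} \approx 3.5$)
$D{\left(a,r \right)} = \frac{7}{2} - 4 r^{2}$
$\sqrt{D{\left(3 \cdot 6,-17 \right)} + Q} = \sqrt{\left(\frac{7}{2} - 4 \left(-17\right)^{2}\right) - 387} = \sqrt{\left(\frac{7}{2} - 1156\right) - 387} = \sqrt{- \frac{2305}{2} - 387} = \sqrt{- \frac{3079}{2}} = \frac{i \sqrt{6158}}{2}$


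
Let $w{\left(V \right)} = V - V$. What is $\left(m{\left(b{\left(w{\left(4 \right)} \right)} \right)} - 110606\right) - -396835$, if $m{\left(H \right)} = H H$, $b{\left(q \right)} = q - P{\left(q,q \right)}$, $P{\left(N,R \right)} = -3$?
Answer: $286238$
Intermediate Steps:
$w{\left(V \right)} = 0$
$b{\left(q \right)} = 3 + q$ ($b{\left(q \right)} = q - -3 = q + 3 = 3 + q$)
$m{\left(H \right)} = H^{2}$
$\left(m{\left(b{\left(w{\left(4 \right)} \right)} \right)} - 110606\right) - -396835 = \left(\left(3 + 0\right)^{2} - 110606\right) - -396835 = \left(3^{2} - 110606\right) + 396835 = \left(9 - 110606\right) + 396835 = -110597 + 396835 = 286238$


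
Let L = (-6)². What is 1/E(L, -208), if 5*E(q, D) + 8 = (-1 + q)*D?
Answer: -5/7288 ≈ -0.00068606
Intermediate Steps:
L = 36
E(q, D) = -8/5 + D*(-1 + q)/5 (E(q, D) = -8/5 + ((-1 + q)*D)/5 = -8/5 + (D*(-1 + q))/5 = -8/5 + D*(-1 + q)/5)
1/E(L, -208) = 1/(-8/5 - ⅕*(-208) + (⅕)*(-208)*36) = 1/(-8/5 + 208/5 - 7488/5) = 1/(-7288/5) = -5/7288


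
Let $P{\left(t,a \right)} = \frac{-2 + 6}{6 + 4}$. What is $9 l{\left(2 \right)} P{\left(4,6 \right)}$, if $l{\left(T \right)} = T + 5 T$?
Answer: $\frac{216}{5} \approx 43.2$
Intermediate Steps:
$l{\left(T \right)} = 6 T$
$P{\left(t,a \right)} = \frac{2}{5}$ ($P{\left(t,a \right)} = \frac{4}{10} = 4 \cdot \frac{1}{10} = \frac{2}{5}$)
$9 l{\left(2 \right)} P{\left(4,6 \right)} = 9 \cdot 6 \cdot 2 \cdot \frac{2}{5} = 9 \cdot 12 \cdot \frac{2}{5} = 108 \cdot \frac{2}{5} = \frac{216}{5}$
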